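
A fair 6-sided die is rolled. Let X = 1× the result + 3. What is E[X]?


E[die] = (1+6)/2 = 7/2
E[X] = 1×7/2 + 3 = 13/2

E[X] = 13/2


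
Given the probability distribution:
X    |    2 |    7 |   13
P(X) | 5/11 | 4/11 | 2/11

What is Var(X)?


E[X] = 64/11
E[X²] = 554/11
Var(X) = E[X²] - (E[X])² = 554/11 - 4096/121 = 1998/121

Var(X) = 1998/121 ≈ 16.5124


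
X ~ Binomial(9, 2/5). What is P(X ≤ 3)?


P(X ≤ 3) = Σ P(X=i) for i=0..3
P(X=0) = 19683/1953125
P(X=1) = 118098/1953125
P(X=2) = 314928/1953125
P(X=3) = 489888/1953125
Sum = 942597/1953125

P(X ≤ 3) = 942597/1953125 ≈ 48.26%


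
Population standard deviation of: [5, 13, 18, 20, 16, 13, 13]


Mean = 98/7 = 14
  (5-14)²=81
  (13-14)²=1
  (18-14)²=16
  (20-14)²=36
  (16-14)²=4
  (13-14)²=1
  (13-14)²=1
Σ(x-μ)² = 140
σ² = 140/7 = 20

σ = √(20) ≈ 4.4721


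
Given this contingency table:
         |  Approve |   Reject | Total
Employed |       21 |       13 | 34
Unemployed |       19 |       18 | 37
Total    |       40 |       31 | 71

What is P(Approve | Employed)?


P(Approve | Employed) = 21/(21+13) = 21/34

P(Approve|Employed) = 21/34 ≈ 61.76%


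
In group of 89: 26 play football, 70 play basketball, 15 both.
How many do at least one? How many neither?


|A∪B| = 26+70-15 = 81
Neither = 89-81 = 8

At least one: 81; Neither: 8


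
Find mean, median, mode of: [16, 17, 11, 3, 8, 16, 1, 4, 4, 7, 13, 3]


Sorted: [1, 3, 3, 4, 4, 7, 8, 11, 13, 16, 16, 17]
Mean = 103/12
Median = 15/2
Freq: {16: 2, 17: 1, 11: 1, 3: 2, 8: 1, 1: 1, 4: 2, 7: 1, 13: 1}
Mode: [3, 4, 16]

Mean=103/12, Median=15/2, Mode=[3, 4, 16]


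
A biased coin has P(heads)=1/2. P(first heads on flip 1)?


Geometric: P(X=1) = (1-p)^(k-1)×p = (1/2)^0×1/2 = 1/2

P(X=1) = 1/2 ≈ 50.00%


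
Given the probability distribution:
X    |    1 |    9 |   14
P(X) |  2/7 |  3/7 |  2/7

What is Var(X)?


E[X] = 57/7
E[X²] = 91
Var(X) = E[X²] - (E[X])² = 91 - 3249/49 = 1210/49

Var(X) = 1210/49 ≈ 24.6939


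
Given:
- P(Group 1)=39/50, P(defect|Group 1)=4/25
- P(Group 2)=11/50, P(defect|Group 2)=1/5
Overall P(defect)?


P(B) = Σ P(B|Aᵢ)×P(Aᵢ)
  4/25×39/50 = 78/625
  1/5×11/50 = 11/250
Sum = 211/1250

P(defect) = 211/1250 ≈ 16.88%


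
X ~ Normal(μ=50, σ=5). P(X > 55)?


z = (55-50)/5 = 1.0
P(X > 55) = 1 - P(Z ≤ 1.0) = 1 - 0.8413 = 0.1587

P(X > 55) ≈ 0.1587


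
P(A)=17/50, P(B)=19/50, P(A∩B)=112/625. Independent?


P(A)×P(B) = 323/2500
P(A∩B) = 112/625
Not equal → NOT independent

No, not independent


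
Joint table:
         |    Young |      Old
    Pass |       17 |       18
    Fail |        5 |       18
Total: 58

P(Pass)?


P(Pass) = (17+18)/58 = 35/58

P(Pass) = 35/58 ≈ 60.34%


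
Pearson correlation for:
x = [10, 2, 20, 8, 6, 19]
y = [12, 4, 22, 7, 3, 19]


n=6, Σx=65, Σy=67, Σxy=1003, Σx²=965, Σy²=1063
r = (6×1003 - 65×67)/√((6×965 - 65²)(6×1063 - 67²))
= 1663/√(1565×1889) = 1663/√2956285 ≈ 1663/1719.3851 ≈ 0.9672

r ≈ 0.9672


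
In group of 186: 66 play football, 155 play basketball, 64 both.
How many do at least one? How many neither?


|A∪B| = 66+155-64 = 157
Neither = 186-157 = 29

At least one: 157; Neither: 29


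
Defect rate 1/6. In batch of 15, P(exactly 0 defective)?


Binomial: P(X=0) = C(15,0)×p^0×(1-p)^15
= 1 × 1 × 30517578125/470184984576 = 30517578125/470184984576

P(X=0) = 30517578125/470184984576 ≈ 6.49%


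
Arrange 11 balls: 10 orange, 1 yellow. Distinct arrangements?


11!/(10!×1!) = 11

11


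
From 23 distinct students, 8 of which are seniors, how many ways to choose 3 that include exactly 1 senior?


Choose 1 of the 8 seniors and 2 of the other 15 students:
C(8,1)×C(15,2) = 8×105 = 840

840


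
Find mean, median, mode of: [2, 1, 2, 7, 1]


Sorted: [1, 1, 2, 2, 7]
Mean = 13/5
Median = 2
Freq: {2: 2, 1: 2, 7: 1}
Mode: [1, 2]

Mean=13/5, Median=2, Mode=[1, 2]


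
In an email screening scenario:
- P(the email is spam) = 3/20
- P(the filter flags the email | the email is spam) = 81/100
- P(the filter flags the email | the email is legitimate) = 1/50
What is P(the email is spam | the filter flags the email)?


Using Bayes' theorem:
P(A|B) = P(B|A)·P(A) / P(B)

P(the filter flags the email) = 81/100 × 3/20 + 1/50 × 17/20
= 243/2000 + 17/1000 = 277/2000

P(the email is spam|the filter flags the email) = (243/2000) / (277/2000) = 243/277

P(the email is spam|the filter flags the email) = 243/277 ≈ 87.73%


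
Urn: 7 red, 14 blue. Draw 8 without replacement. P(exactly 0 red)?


Hypergeometric: C(7,0)×C(14,8)/C(21,8)
= 1×3003/203490 = 143/9690

P(X=0) = 143/9690 ≈ 1.48%


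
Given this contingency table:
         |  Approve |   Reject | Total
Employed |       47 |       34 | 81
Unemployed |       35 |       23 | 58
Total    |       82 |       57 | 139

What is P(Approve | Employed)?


P(Approve | Employed) = 47/(47+34) = 47/81

P(Approve|Employed) = 47/81 ≈ 58.02%


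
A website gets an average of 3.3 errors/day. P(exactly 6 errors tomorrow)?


Poisson(λ=3.3): P(X=6) = e^(-λ)×λ^k/k!
= e^(-3.3) × 3.3^6 / 6!
≈ 0.0368831674 × 1291.467969 / 720 ≈ 0.066158

P(X=6) ≈ 0.066158 ≈ 6.62%


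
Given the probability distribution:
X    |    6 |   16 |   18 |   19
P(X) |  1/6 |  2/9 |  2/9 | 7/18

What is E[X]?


E[X] = Σ x·P(X=x)
= (6)×(1/6) + (16)×(2/9) + (18)×(2/9) + (19)×(7/18)
= 287/18

E[X] = 287/18


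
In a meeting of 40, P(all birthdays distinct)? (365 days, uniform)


P(all different) = Π(365-i)/365 for i=0..39
= (365/365)×(364/365)×...×(326/365)
= 0.108768

P ≈ 0.1088 ≈ 10.88%


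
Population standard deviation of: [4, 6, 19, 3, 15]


Mean = 47/5
  (4-47/5)²=729/25
  (6-47/5)²=289/25
  (19-47/5)²=2304/25
  (3-47/5)²=1024/25
  (15-47/5)²=784/25
Σ(x-μ)² = 1026/5
σ² = (1026/5)/5 = 1026/25

σ = √(1026/25) ≈ 6.4062


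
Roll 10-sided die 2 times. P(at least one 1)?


P(no 1)^2 = (9/10)^2 = 81/100
P(≥1) = 1 - 81/100 = 19/100

P = 19/100 ≈ 19.00%


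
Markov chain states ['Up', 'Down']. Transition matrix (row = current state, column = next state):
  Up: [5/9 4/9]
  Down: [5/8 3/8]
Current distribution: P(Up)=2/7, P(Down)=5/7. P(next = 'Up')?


P(next=Up) = Σᵢ P(now=i)×P(i→Up)
= 2/7×5/9 + 5/7×5/8
= 10/63 + 25/56 = 305/504

P = 305/504 ≈ 0.6052


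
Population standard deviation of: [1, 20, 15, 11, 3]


Mean = 50/5 = 10
  (1-10)²=81
  (20-10)²=100
  (15-10)²=25
  (11-10)²=1
  (3-10)²=49
Σ(x-μ)² = 256
σ² = 256/5

σ = √(256/5) ≈ 7.1554


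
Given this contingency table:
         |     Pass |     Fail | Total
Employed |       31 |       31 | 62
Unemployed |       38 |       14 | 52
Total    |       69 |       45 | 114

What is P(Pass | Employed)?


P(Pass | Employed) = 31/(31+31) = 31/62 = 1/2

P(Pass|Employed) = 1/2 ≈ 50.00%


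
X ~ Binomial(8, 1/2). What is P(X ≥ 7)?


P(X ≥ 7) = Σ P(X=i) for i=7..8
P(X=7) = 1/32
P(X=8) = 1/256
Sum = 9/256

P(X ≥ 7) = 9/256 ≈ 3.52%


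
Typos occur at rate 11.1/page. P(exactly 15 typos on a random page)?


Poisson(λ=11.1): P(X=15) = e^(-λ)×λ^k/k!
= e^(-11.1) × 11.1^15 / 15!
≈ 1.511232382e-05 × 4.78458948834e+15 / 1307674368000 ≈ 0.055294

P(X=15) ≈ 0.055294 ≈ 5.53%


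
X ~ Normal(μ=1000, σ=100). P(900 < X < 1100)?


z₁=(900-1000)/100=-1.0, z₂=(1100-1000)/100=1.0
P = Φ(1.0) - Φ(-1.0) = 0.841345 - 0.158655 = 0.682690 ≈ 0.6827

P(900 < X < 1100) ≈ 0.6827


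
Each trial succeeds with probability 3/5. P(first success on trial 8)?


Geometric: P(X=8) = (1-p)^(k-1)×p = (2/5)^7×3/5 = 384/390625

P(X=8) = 384/390625 ≈ 0.10%


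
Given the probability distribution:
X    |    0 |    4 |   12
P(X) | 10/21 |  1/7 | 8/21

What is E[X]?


E[X] = Σ x·P(X=x)
= (0)×(10/21) + (4)×(1/7) + (12)×(8/21)
= 36/7

E[X] = 36/7


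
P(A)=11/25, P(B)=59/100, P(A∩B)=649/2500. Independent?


P(A)×P(B) = 649/2500
P(A∩B) = 649/2500
Equal ✓ → Independent

Yes, independent


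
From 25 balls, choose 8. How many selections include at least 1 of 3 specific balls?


Complement: C(25,8) - C(22,8) = 1081575 - 319770 = 761805

761805


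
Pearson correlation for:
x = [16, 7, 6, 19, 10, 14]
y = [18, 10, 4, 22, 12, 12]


n=6, Σx=72, Σy=78, Σxy=1088, Σx²=998, Σy²=1212
r = (6×1088 - 72×78)/√((6×998 - 72²)(6×1212 - 78²))
= 912/√(804×1188) = 912/√955152 ≈ 912/977.3188 ≈ 0.9332

r ≈ 0.9332


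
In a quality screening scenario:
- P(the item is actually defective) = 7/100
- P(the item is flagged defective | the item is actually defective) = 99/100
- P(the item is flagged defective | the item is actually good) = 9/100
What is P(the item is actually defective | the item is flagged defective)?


Using Bayes' theorem:
P(A|B) = P(B|A)·P(A) / P(B)

P(the item is flagged defective) = 99/100 × 7/100 + 9/100 × 93/100
= 693/10000 + 837/10000 = 153/1000

P(the item is actually defective|the item is flagged defective) = (693/10000) / (153/1000) = 77/170

P(the item is actually defective|the item is flagged defective) = 77/170 ≈ 45.29%


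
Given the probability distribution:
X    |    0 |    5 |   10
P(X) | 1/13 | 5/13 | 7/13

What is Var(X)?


E[X] = 95/13
E[X²] = 825/13
Var(X) = E[X²] - (E[X])² = 825/13 - 9025/169 = 1700/169

Var(X) = 1700/169 ≈ 10.0592


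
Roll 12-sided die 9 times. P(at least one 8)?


P(no 8)^9 = (11/12)^9 = 2357947691/5159780352
P(≥1) = 1 - 2357947691/5159780352 = 2801832661/5159780352

P = 2801832661/5159780352 ≈ 54.30%


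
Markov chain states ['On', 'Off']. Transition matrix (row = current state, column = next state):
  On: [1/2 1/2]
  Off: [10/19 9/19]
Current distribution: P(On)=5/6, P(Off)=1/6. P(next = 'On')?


P(next=On) = Σᵢ P(now=i)×P(i→On)
= 5/6×1/2 + 1/6×10/19
= 5/12 + 5/57 = 115/228

P = 115/228 ≈ 0.5044


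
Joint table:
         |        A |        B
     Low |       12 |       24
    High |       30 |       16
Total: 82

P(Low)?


P(Low) = (12+24)/82 = 36/82 = 18/41

P(Low) = 18/41 ≈ 43.90%


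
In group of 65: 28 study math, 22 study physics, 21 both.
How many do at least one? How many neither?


|A∪B| = 28+22-21 = 29
Neither = 65-29 = 36

At least one: 29; Neither: 36


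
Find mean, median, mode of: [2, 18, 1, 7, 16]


Sorted: [1, 2, 7, 16, 18]
Mean = 44/5
Median = 7
Freq: {2: 1, 18: 1, 1: 1, 7: 1, 16: 1}
Mode: No mode

Mean=44/5, Median=7, Mode=No mode


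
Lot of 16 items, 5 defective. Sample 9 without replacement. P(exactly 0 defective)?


Hypergeometric: C(5,0)×C(11,9)/C(16,9)
= 1×55/11440 = 1/208

P(X=0) = 1/208 ≈ 0.48%


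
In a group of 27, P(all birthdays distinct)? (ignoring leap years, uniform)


P(all different) = Π(365-i)/365 for i=0..26
= (365/365)×(364/365)×...×(339/365)
= 0.373141

P ≈ 0.3731 ≈ 37.31%


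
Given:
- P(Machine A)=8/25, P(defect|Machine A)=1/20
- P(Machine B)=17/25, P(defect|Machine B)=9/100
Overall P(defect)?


P(B) = Σ P(B|Aᵢ)×P(Aᵢ)
  1/20×8/25 = 2/125
  9/100×17/25 = 153/2500
Sum = 193/2500

P(defect) = 193/2500 ≈ 7.72%


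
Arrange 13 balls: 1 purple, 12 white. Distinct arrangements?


13!/(1!×12!) = 13

13


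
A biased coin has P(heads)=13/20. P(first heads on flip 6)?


Geometric: P(X=6) = (1-p)^(k-1)×p = (7/20)^5×13/20 = 218491/64000000

P(X=6) = 218491/64000000 ≈ 0.34%


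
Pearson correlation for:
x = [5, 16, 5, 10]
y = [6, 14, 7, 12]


n=4, Σx=36, Σy=39, Σxy=409, Σx²=406, Σy²=425
r = (4×409 - 36×39)/√((4×406 - 36²)(4×425 - 39²))
= 232/√(328×179) = 232/√58712 ≈ 232/242.3056 ≈ 0.9575

r ≈ 0.9575


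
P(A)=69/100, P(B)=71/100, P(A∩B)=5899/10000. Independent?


P(A)×P(B) = 4899/10000
P(A∩B) = 5899/10000
Not equal → NOT independent

No, not independent


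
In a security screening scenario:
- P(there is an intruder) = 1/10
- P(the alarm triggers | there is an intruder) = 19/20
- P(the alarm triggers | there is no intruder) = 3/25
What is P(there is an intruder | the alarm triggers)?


Using Bayes' theorem:
P(A|B) = P(B|A)·P(A) / P(B)

P(the alarm triggers) = 19/20 × 1/10 + 3/25 × 9/10
= 19/200 + 27/250 = 203/1000

P(there is an intruder|the alarm triggers) = (19/200) / (203/1000) = 95/203

P(there is an intruder|the alarm triggers) = 95/203 ≈ 46.80%


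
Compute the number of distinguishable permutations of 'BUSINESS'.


Letters: 8, freq: {'B': 1, 'U': 1, 'S': 3, 'I': 1, 'N': 1, 'E': 1}
8!/(1!×1!×3!×1!×1!×1!) = 40320/6 = 6720

6720


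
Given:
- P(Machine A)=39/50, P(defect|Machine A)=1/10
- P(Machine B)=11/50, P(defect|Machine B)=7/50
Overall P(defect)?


P(B) = Σ P(B|Aᵢ)×P(Aᵢ)
  1/10×39/50 = 39/500
  7/50×11/50 = 77/2500
Sum = 68/625

P(defect) = 68/625 ≈ 10.88%


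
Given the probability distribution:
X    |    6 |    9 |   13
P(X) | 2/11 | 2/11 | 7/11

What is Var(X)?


E[X] = 11
E[X²] = 1417/11
Var(X) = E[X²] - (E[X])² = 1417/11 - 121 = 86/11

Var(X) = 86/11 ≈ 7.8182


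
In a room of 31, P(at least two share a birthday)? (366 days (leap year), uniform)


P(all different) = Π(366-i)/366 for i=0..30
= 0.270541
P(match) = 1 - 0.270541 = 0.729459

P ≈ 0.7295 ≈ 72.95%


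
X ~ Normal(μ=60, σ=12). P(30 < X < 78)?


z₁=(30-60)/12=-2.5, z₂=(78-60)/12=1.5
P = Φ(1.5) - Φ(-2.5) = 0.933193 - 0.006210 = 0.926983 ≈ 0.9270

P(30 < X < 78) ≈ 0.9270


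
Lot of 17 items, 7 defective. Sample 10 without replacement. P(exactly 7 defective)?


Hypergeometric: C(7,7)×C(10,3)/C(17,10)
= 1×120/19448 = 15/2431

P(X=7) = 15/2431 ≈ 0.62%


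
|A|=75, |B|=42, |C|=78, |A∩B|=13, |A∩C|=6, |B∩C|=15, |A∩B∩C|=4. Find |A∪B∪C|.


|A∪B∪C| = 75+42+78-13-6-15+4 = 165

|A∪B∪C| = 165


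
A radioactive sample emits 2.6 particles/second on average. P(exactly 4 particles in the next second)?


Poisson(λ=2.6): P(X=4) = e^(-λ)×λ^k/k!
= e^(-2.6) × 2.6^4 / 4!
≈ 0.07427357821 × 45.6976 / 24 ≈ 0.141422

P(X=4) ≈ 0.141422 ≈ 14.14%


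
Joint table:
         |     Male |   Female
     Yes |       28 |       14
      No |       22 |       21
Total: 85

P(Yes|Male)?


P(Yes|Male) = 28/(28+22) = 28/50 = 14/25

P = 14/25 ≈ 56.00%


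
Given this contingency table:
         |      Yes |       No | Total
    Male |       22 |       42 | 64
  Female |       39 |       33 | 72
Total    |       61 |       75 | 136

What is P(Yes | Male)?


P(Yes | Male) = 22/(22+42) = 22/64 = 11/32

P(Yes|Male) = 11/32 ≈ 34.38%


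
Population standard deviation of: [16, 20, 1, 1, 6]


Mean = 44/5
  (16-44/5)²=1296/25
  (20-44/5)²=3136/25
  (1-44/5)²=1521/25
  (1-44/5)²=1521/25
  (6-44/5)²=196/25
Σ(x-μ)² = 1534/5
σ² = (1534/5)/5 = 1534/25

σ = √(1534/25) ≈ 7.8333


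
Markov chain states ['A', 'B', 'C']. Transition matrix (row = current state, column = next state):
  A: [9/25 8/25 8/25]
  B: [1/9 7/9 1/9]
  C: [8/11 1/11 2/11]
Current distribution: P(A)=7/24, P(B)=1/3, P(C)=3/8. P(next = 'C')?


P(next=C) = Σᵢ P(now=i)×P(i→C)
= 7/24×8/25 + 1/3×1/9 + 3/8×2/11
= 7/75 + 1/27 + 3/44 = 5897/29700

P = 5897/29700 ≈ 0.1986


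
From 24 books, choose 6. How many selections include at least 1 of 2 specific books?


Complement: C(24,6) - C(22,6) = 134596 - 74613 = 59983

59983


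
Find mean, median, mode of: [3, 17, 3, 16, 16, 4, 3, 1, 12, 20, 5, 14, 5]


Sorted: [1, 3, 3, 3, 4, 5, 5, 12, 14, 16, 16, 17, 20]
Mean = 119/13
Median = 5
Freq: {3: 3, 17: 1, 16: 2, 4: 1, 1: 1, 12: 1, 20: 1, 5: 2, 14: 1}
Mode: [3]

Mean=119/13, Median=5, Mode=3


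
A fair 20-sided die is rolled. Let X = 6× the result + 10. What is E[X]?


E[die] = (1+20)/2 = 21/2
E[X] = 6×21/2 + 10 = 73

E[X] = 73


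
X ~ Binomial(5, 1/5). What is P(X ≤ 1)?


P(X ≤ 1) = Σ P(X=i) for i=0..1
P(X=0) = 1024/3125
P(X=1) = 256/625
Sum = 2304/3125

P(X ≤ 1) = 2304/3125 ≈ 73.73%


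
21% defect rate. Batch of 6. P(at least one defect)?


P(all good) = (79/100)^6 = 243087455521/1000000000000
P(≥1 defect) = 756912544479/1000000000000

P = 756912544479/1000000000000 ≈ 75.69%


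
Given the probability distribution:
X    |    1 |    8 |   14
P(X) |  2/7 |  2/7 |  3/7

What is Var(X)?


E[X] = 60/7
E[X²] = 718/7
Var(X) = E[X²] - (E[X])² = 718/7 - 3600/49 = 1426/49

Var(X) = 1426/49 ≈ 29.1020


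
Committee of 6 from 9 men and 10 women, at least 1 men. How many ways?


Count by #men:
  1M,5W: C(9,1)×C(10,5)=2268
  2M,4W: C(9,2)×C(10,4)=7560
  3M,3W: C(9,3)×C(10,3)=10080
  4M,2W: C(9,4)×C(10,2)=5670
  5M,1W: C(9,5)×C(10,1)=1260
  6M,0W: C(9,6)×C(10,0)=84
Total = 26922

26922


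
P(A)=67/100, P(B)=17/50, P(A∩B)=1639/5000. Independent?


P(A)×P(B) = 1139/5000
P(A∩B) = 1639/5000
Not equal → NOT independent

No, not independent


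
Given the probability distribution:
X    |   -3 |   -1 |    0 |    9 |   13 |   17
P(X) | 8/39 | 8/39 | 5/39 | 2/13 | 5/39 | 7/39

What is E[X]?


E[X] = Σ x·P(X=x)
= (-3)×(8/39) + (-1)×(8/39) + (0)×(5/39) + (9)×(2/13) + (13)×(5/39) + (17)×(7/39)
= 206/39

E[X] = 206/39


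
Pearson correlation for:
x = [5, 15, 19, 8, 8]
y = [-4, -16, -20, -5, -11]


n=5, Σx=55, Σy=-56, Σxy=-768, Σx²=739, Σy²=818
r = (5×(-768) - 55×(-56))/√((5×739 - 55²)(5×818 - (-56)²))
= -760/√(670×954) = -760/√639180 ≈ -760/799.4873 ≈ -0.9506

r ≈ -0.9506


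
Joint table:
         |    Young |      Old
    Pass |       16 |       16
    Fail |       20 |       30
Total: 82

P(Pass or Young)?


P(Pass∨Young) = P(Pass) + P(Young) - P(Pass∧Young)
= (32 + 36 - 16)/82 = 52/82 = 26/41

P = 26/41 ≈ 63.41%


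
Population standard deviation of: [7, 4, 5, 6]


Mean = 22/4 = 11/2
  (7-11/2)²=9/4
  (4-11/2)²=9/4
  (5-11/2)²=1/4
  (6-11/2)²=1/4
Σ(x-μ)² = 5
σ² = 5/4

σ = √(5/4) ≈ 1.1180


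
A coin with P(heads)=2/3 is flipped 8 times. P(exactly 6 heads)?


Binomial: P(X=6) = C(8,6)×p^6×(1-p)^2
= 28 × 64/729 × 1/9 = 1792/6561

P(X=6) = 1792/6561 ≈ 27.31%


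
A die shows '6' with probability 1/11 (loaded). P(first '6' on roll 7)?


Geometric: P(X=7) = (1-p)^(k-1)×p = (10/11)^6×1/11 = 1000000/19487171

P(X=7) = 1000000/19487171 ≈ 5.13%


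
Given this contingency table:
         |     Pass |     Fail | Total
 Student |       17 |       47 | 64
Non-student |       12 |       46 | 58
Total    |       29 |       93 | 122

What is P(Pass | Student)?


P(Pass | Student) = 17/(17+47) = 17/64

P(Pass|Student) = 17/64 ≈ 26.56%


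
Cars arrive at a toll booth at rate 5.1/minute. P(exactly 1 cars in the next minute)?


Poisson(λ=5.1): P(X=1) = e^(-λ)×λ^k/k!
= e^(-5.1) × 5.1^1 / 1!
≈ 0.006096746566 × 5.1 / 1 ≈ 0.031093

P(X=1) ≈ 0.031093 ≈ 3.11%


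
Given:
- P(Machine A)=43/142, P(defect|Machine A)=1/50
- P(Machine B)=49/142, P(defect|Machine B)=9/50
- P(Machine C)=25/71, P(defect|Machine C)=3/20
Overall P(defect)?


P(B) = Σ P(B|Aᵢ)×P(Aᵢ)
  1/50×43/142 = 43/7100
  9/50×49/142 = 441/7100
  3/20×25/71 = 15/284
Sum = 859/7100

P(defect) = 859/7100 ≈ 12.10%


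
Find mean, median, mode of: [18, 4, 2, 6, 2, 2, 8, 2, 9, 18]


Sorted: [2, 2, 2, 2, 4, 6, 8, 9, 18, 18]
Mean = 71/10
Median = 5
Freq: {18: 2, 4: 1, 2: 4, 6: 1, 8: 1, 9: 1}
Mode: [2]

Mean=71/10, Median=5, Mode=2


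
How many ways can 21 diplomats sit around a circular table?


Circular arrangements of 21 distinct objects: fix one position to break rotational symmetry.
(n-1)! = 20! = 2432902008176640000

2432902008176640000


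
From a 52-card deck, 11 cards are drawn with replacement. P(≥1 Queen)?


P(not a Queen) = 48/52 = 12/13
P(none in 11 draws) = (12/13)^11 = 743008370688/1792160394037
P(≥1 Queen) = 1 - 743008370688/1792160394037 = 1049152023349/1792160394037

P = 1049152023349/1792160394037 ≈ 58.54%


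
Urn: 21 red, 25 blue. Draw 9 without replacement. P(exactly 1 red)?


Hypergeometric: C(21,1)×C(25,8)/C(46,9)
= 21×1081575/1101716330 = 945/45838

P(X=1) = 945/45838 ≈ 2.06%


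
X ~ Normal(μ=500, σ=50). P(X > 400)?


z = (400-500)/50 = -2.0
P(X > 400) = 1 - P(Z ≤ -2.0) = 1 - 0.0228 = 0.9772

P(X > 400) ≈ 0.9772


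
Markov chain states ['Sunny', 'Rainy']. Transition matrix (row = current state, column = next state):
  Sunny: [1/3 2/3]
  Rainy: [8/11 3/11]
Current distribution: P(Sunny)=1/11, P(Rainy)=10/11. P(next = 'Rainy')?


P(next=Rainy) = Σᵢ P(now=i)×P(i→Rainy)
= 1/11×2/3 + 10/11×3/11
= 2/33 + 30/121 = 112/363

P = 112/363 ≈ 0.3085


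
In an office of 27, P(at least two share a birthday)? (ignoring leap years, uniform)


P(all different) = Π(365-i)/365 for i=0..26
= 0.373141
P(match) = 1 - 0.373141 = 0.626859

P ≈ 0.6269 ≈ 62.69%


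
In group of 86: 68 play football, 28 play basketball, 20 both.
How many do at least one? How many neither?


|A∪B| = 68+28-20 = 76
Neither = 86-76 = 10

At least one: 76; Neither: 10


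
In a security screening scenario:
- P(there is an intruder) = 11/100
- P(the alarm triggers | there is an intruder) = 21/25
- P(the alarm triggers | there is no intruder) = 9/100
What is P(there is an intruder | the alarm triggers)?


Using Bayes' theorem:
P(A|B) = P(B|A)·P(A) / P(B)

P(the alarm triggers) = 21/25 × 11/100 + 9/100 × 89/100
= 231/2500 + 801/10000 = 69/400

P(there is an intruder|the alarm triggers) = (231/2500) / (69/400) = 308/575

P(there is an intruder|the alarm triggers) = 308/575 ≈ 53.57%


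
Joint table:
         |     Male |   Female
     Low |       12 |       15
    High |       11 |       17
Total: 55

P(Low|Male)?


P(Low|Male) = 12/(12+11) = 12/23

P = 12/23 ≈ 52.17%


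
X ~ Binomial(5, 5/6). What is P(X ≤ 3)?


P(X ≤ 3) = Σ P(X=i) for i=0..3
P(X=0) = 1/7776
P(X=1) = 25/7776
P(X=2) = 125/3888
P(X=3) = 625/3888
Sum = 763/3888

P(X ≤ 3) = 763/3888 ≈ 19.62%


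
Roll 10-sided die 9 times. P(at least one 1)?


P(no 1)^9 = (9/10)^9 = 387420489/1000000000
P(≥1) = 1 - 387420489/1000000000 = 612579511/1000000000

P = 612579511/1000000000 ≈ 61.26%


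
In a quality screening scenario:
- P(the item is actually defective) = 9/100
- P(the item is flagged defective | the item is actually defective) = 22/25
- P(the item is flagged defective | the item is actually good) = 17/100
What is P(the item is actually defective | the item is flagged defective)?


Using Bayes' theorem:
P(A|B) = P(B|A)·P(A) / P(B)

P(the item is flagged defective) = 22/25 × 9/100 + 17/100 × 91/100
= 99/1250 + 1547/10000 = 2339/10000

P(the item is actually defective|the item is flagged defective) = (99/1250) / (2339/10000) = 792/2339

P(the item is actually defective|the item is flagged defective) = 792/2339 ≈ 33.86%


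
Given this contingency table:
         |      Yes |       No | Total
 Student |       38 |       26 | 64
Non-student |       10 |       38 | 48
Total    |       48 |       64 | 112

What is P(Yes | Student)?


P(Yes | Student) = 38/(38+26) = 38/64 = 19/32

P(Yes|Student) = 19/32 ≈ 59.38%


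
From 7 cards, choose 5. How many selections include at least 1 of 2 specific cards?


Complement: C(7,5) - C(5,5) = 21 - 1 = 20

20


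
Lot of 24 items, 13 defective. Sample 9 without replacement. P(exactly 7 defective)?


Hypergeometric: C(13,7)×C(11,2)/C(24,9)
= 1716×55/1307504 = 2145/29716

P(X=7) = 2145/29716 ≈ 7.22%


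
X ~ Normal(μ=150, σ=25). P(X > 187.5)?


z = (187.5-150)/25 = 1.5
P(X > 187.5) = 1 - P(Z ≤ 1.5) = 1 - 0.9332 = 0.0668

P(X > 187.5) ≈ 0.0668


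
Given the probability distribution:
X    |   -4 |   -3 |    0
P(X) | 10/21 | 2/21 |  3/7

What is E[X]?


E[X] = Σ x·P(X=x)
= (-4)×(10/21) + (-3)×(2/21) + (0)×(3/7)
= -46/21

E[X] = -46/21


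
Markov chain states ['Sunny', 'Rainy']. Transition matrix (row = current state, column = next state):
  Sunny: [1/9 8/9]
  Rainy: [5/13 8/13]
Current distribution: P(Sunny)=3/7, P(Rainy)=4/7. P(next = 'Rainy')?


P(next=Rainy) = Σᵢ P(now=i)×P(i→Rainy)
= 3/7×8/9 + 4/7×8/13
= 8/21 + 32/91 = 200/273

P = 200/273 ≈ 0.7326


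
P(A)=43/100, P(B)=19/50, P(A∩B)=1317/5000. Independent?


P(A)×P(B) = 817/5000
P(A∩B) = 1317/5000
Not equal → NOT independent

No, not independent


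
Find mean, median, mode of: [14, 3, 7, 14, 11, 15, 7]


Sorted: [3, 7, 7, 11, 14, 14, 15]
Mean = 71/7
Median = 11
Freq: {14: 2, 3: 1, 7: 2, 11: 1, 15: 1}
Mode: [7, 14]

Mean=71/7, Median=11, Mode=[7, 14]


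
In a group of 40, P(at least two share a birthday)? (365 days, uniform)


P(all different) = Π(365-i)/365 for i=0..39
= 0.108768
P(match) = 1 - 0.108768 = 0.891232

P ≈ 0.8912 ≈ 89.12%


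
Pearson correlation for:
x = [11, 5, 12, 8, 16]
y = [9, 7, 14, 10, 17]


n=5, Σx=52, Σy=57, Σxy=654, Σx²=610, Σy²=715
r = (5×654 - 52×57)/√((5×610 - 52²)(5×715 - 57²))
= 306/√(346×326) = 306/√112796 ≈ 306/335.8512 ≈ 0.9111

r ≈ 0.9111


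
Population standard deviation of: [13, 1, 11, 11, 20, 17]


Mean = 73/6
  (13-73/6)²=25/36
  (1-73/6)²=4489/36
  (11-73/6)²=49/36
  (11-73/6)²=49/36
  (20-73/6)²=2209/36
  (17-73/6)²=841/36
Σ(x-μ)² = 1277/6
σ² = (1277/6)/6 = 1277/36

σ = √(1277/36) ≈ 5.9559


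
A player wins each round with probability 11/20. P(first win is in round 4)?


Geometric: P(X=4) = (1-p)^(k-1)×p = (9/20)^3×11/20 = 8019/160000

P(X=4) = 8019/160000 ≈ 5.01%


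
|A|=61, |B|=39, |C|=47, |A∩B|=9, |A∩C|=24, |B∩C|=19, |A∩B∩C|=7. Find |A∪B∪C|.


|A∪B∪C| = 61+39+47-9-24-19+7 = 102

|A∪B∪C| = 102


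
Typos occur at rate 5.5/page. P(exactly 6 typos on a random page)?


Poisson(λ=5.5): P(X=6) = e^(-λ)×λ^k/k!
= e^(-5.5) × 5.5^6 / 6!
≈ 0.004086771438 × 27680.640625 / 720 ≈ 0.157117

P(X=6) ≈ 0.157117 ≈ 15.71%


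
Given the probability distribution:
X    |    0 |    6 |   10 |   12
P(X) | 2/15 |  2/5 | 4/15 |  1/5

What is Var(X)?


E[X] = 112/15
E[X²] = 1048/15
Var(X) = E[X²] - (E[X])² = 1048/15 - 12544/225 = 3176/225

Var(X) = 3176/225 ≈ 14.1156


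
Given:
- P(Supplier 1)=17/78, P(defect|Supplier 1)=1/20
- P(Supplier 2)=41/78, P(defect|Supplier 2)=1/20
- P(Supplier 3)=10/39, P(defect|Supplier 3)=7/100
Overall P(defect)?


P(B) = Σ P(B|Aᵢ)×P(Aᵢ)
  1/20×17/78 = 17/1560
  1/20×41/78 = 41/1560
  7/100×10/39 = 7/390
Sum = 43/780

P(defect) = 43/780 ≈ 5.51%


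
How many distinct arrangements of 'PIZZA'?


Letters: 5, freq: {'P': 1, 'I': 1, 'Z': 2, 'A': 1}
5!/(1!×1!×2!×1!) = 120/2 = 60

60


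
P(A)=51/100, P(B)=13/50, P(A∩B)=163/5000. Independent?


P(A)×P(B) = 663/5000
P(A∩B) = 163/5000
Not equal → NOT independent

No, not independent


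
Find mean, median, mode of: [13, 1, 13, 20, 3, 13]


Sorted: [1, 3, 13, 13, 13, 20]
Mean = 63/6 = 21/2
Median = 13
Freq: {13: 3, 1: 1, 20: 1, 3: 1}
Mode: [13]

Mean=21/2, Median=13, Mode=13


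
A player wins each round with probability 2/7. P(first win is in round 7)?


Geometric: P(X=7) = (1-p)^(k-1)×p = (5/7)^6×2/7 = 31250/823543

P(X=7) = 31250/823543 ≈ 3.79%


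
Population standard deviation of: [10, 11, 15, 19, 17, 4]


Mean = 76/6 = 38/3
  (10-38/3)²=64/9
  (11-38/3)²=25/9
  (15-38/3)²=49/9
  (19-38/3)²=361/9
  (17-38/3)²=169/9
  (4-38/3)²=676/9
Σ(x-μ)² = 448/3
σ² = (448/3)/6 = 224/9

σ = √(224/9) ≈ 4.9889


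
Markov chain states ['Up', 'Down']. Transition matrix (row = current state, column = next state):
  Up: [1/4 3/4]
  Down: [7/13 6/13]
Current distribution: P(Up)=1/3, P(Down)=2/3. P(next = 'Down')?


P(next=Down) = Σᵢ P(now=i)×P(i→Down)
= 1/3×3/4 + 2/3×6/13
= 1/4 + 4/13 = 29/52

P = 29/52 ≈ 0.5577


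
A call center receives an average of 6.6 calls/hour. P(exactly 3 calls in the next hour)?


Poisson(λ=6.6): P(X=3) = e^(-λ)×λ^k/k!
= e^(-6.6) × 6.6^3 / 3!
≈ 0.001360368038 × 287.496 / 6 ≈ 0.065183

P(X=3) ≈ 0.065183 ≈ 6.52%


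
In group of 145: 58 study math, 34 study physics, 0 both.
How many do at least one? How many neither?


|A∪B| = 58+34-0 = 92
Neither = 145-92 = 53

At least one: 92; Neither: 53


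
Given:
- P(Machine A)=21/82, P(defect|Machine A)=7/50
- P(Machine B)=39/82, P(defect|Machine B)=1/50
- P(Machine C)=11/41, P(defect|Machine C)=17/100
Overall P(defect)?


P(B) = Σ P(B|Aᵢ)×P(Aᵢ)
  7/50×21/82 = 147/4100
  1/50×39/82 = 39/4100
  17/100×11/41 = 187/4100
Sum = 373/4100

P(defect) = 373/4100 ≈ 9.10%


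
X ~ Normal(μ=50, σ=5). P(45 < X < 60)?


z₁=(45-50)/5=-1.0, z₂=(60-50)/5=2.0
P = Φ(2.0) - Φ(-1.0) = 0.977250 - 0.158655 = 0.818595 ≈ 0.8186

P(45 < X < 60) ≈ 0.8186


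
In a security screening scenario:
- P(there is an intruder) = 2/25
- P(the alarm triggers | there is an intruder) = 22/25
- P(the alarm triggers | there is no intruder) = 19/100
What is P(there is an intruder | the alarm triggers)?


Using Bayes' theorem:
P(A|B) = P(B|A)·P(A) / P(B)

P(the alarm triggers) = 22/25 × 2/25 + 19/100 × 23/25
= 44/625 + 437/2500 = 613/2500

P(there is an intruder|the alarm triggers) = (44/625) / (613/2500) = 176/613

P(there is an intruder|the alarm triggers) = 176/613 ≈ 28.71%


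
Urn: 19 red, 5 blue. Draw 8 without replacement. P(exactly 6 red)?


Hypergeometric: C(19,6)×C(5,2)/C(24,8)
= 27132×10/735471 = 280/759

P(X=6) = 280/759 ≈ 36.89%


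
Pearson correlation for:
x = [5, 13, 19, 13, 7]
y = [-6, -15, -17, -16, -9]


n=5, Σx=57, Σy=-63, Σxy=-819, Σx²=773, Σy²=887
r = (5×(-819) - 57×(-63))/√((5×773 - 57²)(5×887 - (-63)²))
= -504/√(616×466) = -504/√287056 ≈ -504/535.7761 ≈ -0.9407

r ≈ -0.9407


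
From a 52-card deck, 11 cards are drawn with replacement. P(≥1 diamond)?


P(not a diamond) = 39/52 = 3/4
P(none in 11 draws) = (3/4)^11 = 177147/4194304
P(≥1 diamond) = 1 - 177147/4194304 = 4017157/4194304

P = 4017157/4194304 ≈ 95.78%


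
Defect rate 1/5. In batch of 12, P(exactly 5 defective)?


Binomial: P(X=5) = C(12,5)×p^5×(1-p)^7
= 792 × 1/3125 × 16384/78125 = 12976128/244140625

P(X=5) = 12976128/244140625 ≈ 5.32%


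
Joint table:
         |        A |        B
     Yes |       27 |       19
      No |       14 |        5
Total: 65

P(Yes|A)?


P(Yes|A) = 27/(27+14) = 27/41

P = 27/41 ≈ 65.85%


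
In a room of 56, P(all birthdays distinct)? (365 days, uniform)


P(all different) = Π(365-i)/365 for i=0..55
= (365/365)×(364/365)×...×(310/365)
= 0.011668

P ≈ 0.0117 ≈ 1.17%


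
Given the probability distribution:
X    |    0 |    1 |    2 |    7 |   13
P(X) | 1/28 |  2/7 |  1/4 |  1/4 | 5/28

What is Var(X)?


E[X] = 34/7
E[X²] = 306/7
Var(X) = E[X²] - (E[X])² = 306/7 - 1156/49 = 986/49

Var(X) = 986/49 ≈ 20.1224


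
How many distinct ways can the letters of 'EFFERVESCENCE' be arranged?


Letters: 13, freq: {'E': 5, 'F': 2, 'R': 1, 'V': 1, 'S': 1, 'C': 2, 'N': 1}
13!/(5!×2!×1!×1!×1!×2!×1!) = 6227020800/480 = 12972960

12972960


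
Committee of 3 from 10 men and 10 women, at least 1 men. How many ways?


Count by #men:
  1M,2W: C(10,1)×C(10,2)=450
  2M,1W: C(10,2)×C(10,1)=450
  3M,0W: C(10,3)×C(10,0)=120
Total = 1020

1020


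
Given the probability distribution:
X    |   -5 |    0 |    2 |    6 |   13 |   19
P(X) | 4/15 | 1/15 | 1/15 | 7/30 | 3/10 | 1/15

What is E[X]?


E[X] = Σ x·P(X=x)
= (-5)×(4/15) + (0)×(1/15) + (2)×(1/15) + (6)×(7/30) + (13)×(3/10) + (19)×(1/15)
= 161/30

E[X] = 161/30


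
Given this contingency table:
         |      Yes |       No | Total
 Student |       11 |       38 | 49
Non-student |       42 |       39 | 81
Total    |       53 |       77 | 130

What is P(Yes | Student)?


P(Yes | Student) = 11/(11+38) = 11/49

P(Yes|Student) = 11/49 ≈ 22.45%


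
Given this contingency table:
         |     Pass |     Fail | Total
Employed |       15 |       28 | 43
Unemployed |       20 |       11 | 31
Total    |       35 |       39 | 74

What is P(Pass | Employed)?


P(Pass | Employed) = 15/(15+28) = 15/43

P(Pass|Employed) = 15/43 ≈ 34.88%


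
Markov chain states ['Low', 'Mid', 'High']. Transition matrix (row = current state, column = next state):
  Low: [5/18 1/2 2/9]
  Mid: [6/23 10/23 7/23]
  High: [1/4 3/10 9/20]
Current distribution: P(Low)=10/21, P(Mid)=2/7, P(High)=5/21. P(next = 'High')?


P(next=High) = Σᵢ P(now=i)×P(i→High)
= 10/21×2/9 + 2/7×7/23 + 5/21×9/20
= 20/189 + 2/23 + 3/28 = 745/2484

P = 745/2484 ≈ 0.2999


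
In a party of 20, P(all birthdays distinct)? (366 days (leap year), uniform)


P(all different) = Π(366-i)/366 for i=0..19
= (366/366)×(365/366)×...×(347/366)
= 0.589430

P ≈ 0.5894 ≈ 58.94%


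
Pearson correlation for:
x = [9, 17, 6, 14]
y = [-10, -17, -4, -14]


n=4, Σx=46, Σy=-45, Σxy=-599, Σx²=602, Σy²=601
r = (4×(-599) - 46×(-45))/√((4×602 - 46²)(4×601 - (-45)²))
= -326/√(292×379) = -326/√110668 ≈ -326/332.6680 ≈ -0.9800

r ≈ -0.9800


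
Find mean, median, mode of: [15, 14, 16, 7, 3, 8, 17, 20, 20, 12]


Sorted: [3, 7, 8, 12, 14, 15, 16, 17, 20, 20]
Mean = 132/10 = 66/5
Median = 29/2
Freq: {15: 1, 14: 1, 16: 1, 7: 1, 3: 1, 8: 1, 17: 1, 20: 2, 12: 1}
Mode: [20]

Mean=66/5, Median=29/2, Mode=20


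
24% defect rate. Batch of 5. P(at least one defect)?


P(all good) = (19/25)^5 = 2476099/9765625
P(≥1 defect) = 7289526/9765625

P = 7289526/9765625 ≈ 74.64%


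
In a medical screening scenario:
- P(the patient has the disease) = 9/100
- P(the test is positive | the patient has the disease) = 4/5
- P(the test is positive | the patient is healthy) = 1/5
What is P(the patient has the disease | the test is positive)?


Using Bayes' theorem:
P(A|B) = P(B|A)·P(A) / P(B)

P(the test is positive) = 4/5 × 9/100 + 1/5 × 91/100
= 9/125 + 91/500 = 127/500

P(the patient has the disease|the test is positive) = (9/125) / (127/500) = 36/127

P(the patient has the disease|the test is positive) = 36/127 ≈ 28.35%


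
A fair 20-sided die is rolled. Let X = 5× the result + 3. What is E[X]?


E[die] = (1+20)/2 = 21/2
E[X] = 5×21/2 + 3 = 111/2

E[X] = 111/2


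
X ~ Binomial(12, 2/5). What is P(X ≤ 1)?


P(X ≤ 1) = Σ P(X=i) for i=0..1
P(X=0) = 531441/244140625
P(X=1) = 4251528/244140625
Sum = 4782969/244140625

P(X ≤ 1) = 4782969/244140625 ≈ 1.96%


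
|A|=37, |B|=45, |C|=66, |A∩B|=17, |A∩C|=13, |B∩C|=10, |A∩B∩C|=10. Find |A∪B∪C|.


|A∪B∪C| = 37+45+66-17-13-10+10 = 118

|A∪B∪C| = 118


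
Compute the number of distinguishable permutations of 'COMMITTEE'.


Letters: 9, freq: {'C': 1, 'O': 1, 'M': 2, 'I': 1, 'T': 2, 'E': 2}
9!/(1!×1!×2!×1!×2!×2!) = 362880/8 = 45360

45360


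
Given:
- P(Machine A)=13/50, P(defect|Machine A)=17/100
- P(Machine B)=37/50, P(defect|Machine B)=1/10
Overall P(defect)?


P(B) = Σ P(B|Aᵢ)×P(Aᵢ)
  17/100×13/50 = 221/5000
  1/10×37/50 = 37/500
Sum = 591/5000

P(defect) = 591/5000 ≈ 11.82%


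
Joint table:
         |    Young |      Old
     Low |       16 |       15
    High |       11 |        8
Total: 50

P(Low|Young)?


P(Low|Young) = 16/(16+11) = 16/27

P = 16/27 ≈ 59.26%


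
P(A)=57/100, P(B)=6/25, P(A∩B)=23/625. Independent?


P(A)×P(B) = 171/1250
P(A∩B) = 23/625
Not equal → NOT independent

No, not independent


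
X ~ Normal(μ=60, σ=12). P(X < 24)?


z = (24-60)/12 = -3.0
P(Z < -3.0) = 0.0013

P(X < 24) ≈ 0.0013


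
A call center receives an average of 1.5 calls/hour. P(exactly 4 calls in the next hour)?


Poisson(λ=1.5): P(X=4) = e^(-λ)×λ^k/k!
= e^(-1.5) × 1.5^4 / 4!
≈ 0.2231301601 × 5.0625 / 24 ≈ 0.047067

P(X=4) ≈ 0.047067 ≈ 4.71%


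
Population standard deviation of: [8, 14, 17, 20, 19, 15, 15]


Mean = 108/7
  (8-108/7)²=2704/49
  (14-108/7)²=100/49
  (17-108/7)²=121/49
  (20-108/7)²=1024/49
  (19-108/7)²=625/49
  (15-108/7)²=9/49
  (15-108/7)²=9/49
Σ(x-μ)² = 656/7
σ² = (656/7)/7 = 656/49

σ = √(656/49) ≈ 3.6589


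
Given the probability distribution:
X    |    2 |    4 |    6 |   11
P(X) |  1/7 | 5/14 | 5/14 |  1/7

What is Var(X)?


E[X] = 38/7
E[X²] = 255/7
Var(X) = E[X²] - (E[X])² = 255/7 - 1444/49 = 341/49

Var(X) = 341/49 ≈ 6.9592


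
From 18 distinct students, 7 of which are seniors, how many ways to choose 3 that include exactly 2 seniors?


Choose 2 of the 7 seniors and 1 of the other 11 students:
C(7,2)×C(11,1) = 21×11 = 231

231


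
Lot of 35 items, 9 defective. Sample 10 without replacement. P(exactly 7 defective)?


Hypergeometric: C(9,7)×C(26,3)/C(35,10)
= 36×2600/183579396 = 600/1176791

P(X=7) = 600/1176791 ≈ 0.05%


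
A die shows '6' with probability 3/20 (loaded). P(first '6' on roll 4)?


Geometric: P(X=4) = (1-p)^(k-1)×p = (17/20)^3×3/20 = 14739/160000

P(X=4) = 14739/160000 ≈ 9.21%


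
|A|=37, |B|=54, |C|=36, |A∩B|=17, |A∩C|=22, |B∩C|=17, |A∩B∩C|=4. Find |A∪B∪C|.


|A∪B∪C| = 37+54+36-17-22-17+4 = 75

|A∪B∪C| = 75


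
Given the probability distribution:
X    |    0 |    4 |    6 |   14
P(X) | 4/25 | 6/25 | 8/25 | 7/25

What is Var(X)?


E[X] = 34/5
E[X²] = 1756/25
Var(X) = E[X²] - (E[X])² = 1756/25 - 1156/25 = 24

Var(X) = 24 ≈ 24.0000


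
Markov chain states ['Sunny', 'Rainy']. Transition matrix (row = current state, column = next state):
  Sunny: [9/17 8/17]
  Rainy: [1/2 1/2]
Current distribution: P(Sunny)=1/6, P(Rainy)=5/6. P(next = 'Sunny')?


P(next=Sunny) = Σᵢ P(now=i)×P(i→Sunny)
= 1/6×9/17 + 5/6×1/2
= 3/34 + 5/12 = 103/204

P = 103/204 ≈ 0.5049


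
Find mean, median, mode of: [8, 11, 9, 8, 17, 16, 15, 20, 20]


Sorted: [8, 8, 9, 11, 15, 16, 17, 20, 20]
Mean = 124/9
Median = 15
Freq: {8: 2, 11: 1, 9: 1, 17: 1, 16: 1, 15: 1, 20: 2}
Mode: [8, 20]

Mean=124/9, Median=15, Mode=[8, 20]


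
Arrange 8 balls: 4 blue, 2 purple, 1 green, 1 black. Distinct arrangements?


8!/(4!×2!×1!×1!) = 840

840


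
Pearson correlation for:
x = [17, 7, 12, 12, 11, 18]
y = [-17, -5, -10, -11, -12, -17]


n=6, Σx=77, Σy=-72, Σxy=-1014, Σx²=1071, Σy²=968
r = (6×(-1014) - 77×(-72))/√((6×1071 - 77²)(6×968 - (-72)²))
= -540/√(497×624) = -540/√310128 ≈ -540/556.8914 ≈ -0.9697

r ≈ -0.9697


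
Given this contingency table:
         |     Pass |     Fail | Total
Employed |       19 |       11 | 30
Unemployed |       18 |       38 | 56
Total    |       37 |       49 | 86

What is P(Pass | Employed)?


P(Pass | Employed) = 19/(19+11) = 19/30

P(Pass|Employed) = 19/30 ≈ 63.33%


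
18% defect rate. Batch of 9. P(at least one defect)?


P(all good) = (41/50)^9 = 327381934393961/1953125000000000
P(≥1 defect) = 1625743065606039/1953125000000000

P = 1625743065606039/1953125000000000 ≈ 83.24%


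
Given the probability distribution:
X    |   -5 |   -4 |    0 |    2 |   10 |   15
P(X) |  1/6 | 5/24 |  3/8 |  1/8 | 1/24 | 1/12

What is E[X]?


E[X] = Σ x·P(X=x)
= (-5)×(1/6) + (-4)×(5/24) + (0)×(3/8) + (2)×(1/8) + (10)×(1/24) + (15)×(1/12)
= 1/4

E[X] = 1/4


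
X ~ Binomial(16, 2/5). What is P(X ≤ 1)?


P(X ≤ 1) = Σ P(X=i) for i=0..1
P(X=0) = 43046721/152587890625
P(X=1) = 459165024/152587890625
Sum = 100442349/30517578125

P(X ≤ 1) = 100442349/30517578125 ≈ 0.33%


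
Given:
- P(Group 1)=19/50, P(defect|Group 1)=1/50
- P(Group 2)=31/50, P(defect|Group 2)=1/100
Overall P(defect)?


P(B) = Σ P(B|Aᵢ)×P(Aᵢ)
  1/50×19/50 = 19/2500
  1/100×31/50 = 31/5000
Sum = 69/5000

P(defect) = 69/5000 ≈ 1.38%


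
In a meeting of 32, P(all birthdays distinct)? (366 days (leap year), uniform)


P(all different) = Π(366-i)/366 for i=0..31
= (366/366)×(365/366)×...×(335/366)
= 0.247626

P ≈ 0.2476 ≈ 24.76%
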